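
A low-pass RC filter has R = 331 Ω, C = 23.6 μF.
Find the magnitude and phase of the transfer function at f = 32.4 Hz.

Step 1 — Angular frequency: ω = 2π·32.4 = 203.6 rad/s.
Step 2 — Transfer function: H(jω) = 1/(1 + jωRC).
Step 3 — Denominator: 1 + jωRC = 1 + j·203.6·331·2.36e-05 = 1 + j1.59.
Step 4 — H = 0.2834 - j0.4506.
Step 5 — Magnitude: |H| = 0.5323 (-5.5 dB); phase: φ = -57.8°.

|H| = 0.5323 (-5.5 dB), φ = -57.8°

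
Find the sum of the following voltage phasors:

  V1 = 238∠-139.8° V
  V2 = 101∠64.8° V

Step 1 — Convert each phasor to rectangular form:
  V1 = 238·(cos(-139.8°) + j·sin(-139.8°)) = -181.8 - j153.6 V
  V2 = 101·(cos(64.8°) + j·sin(64.8°)) = 43 + j91.39 V
Step 2 — Sum components: V_total = -138.8 - j62.23 V.
Step 3 — Convert to polar: |V_total| = 152.1 V, ∠V_total = -155.8°.

V_total = 152.1∠-155.8° V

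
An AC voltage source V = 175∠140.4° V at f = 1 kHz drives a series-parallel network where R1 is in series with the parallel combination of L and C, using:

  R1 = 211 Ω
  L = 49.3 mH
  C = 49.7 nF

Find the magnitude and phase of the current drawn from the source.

Step 1 — Angular frequency: ω = 2π·f = 2π·1000 = 6283 rad/s.
Step 2 — Component impedances:
  R1: Z = R = 211 Ω
  L: Z = jωL = j·6283·0.0493 = 0 + j309.8 Ω
  C: Z = 1/(jωC) = -j/(ω·C) = 0 - j3202 Ω
Step 3 — Parallel branch: L || C = 1/(1/L + 1/C) = 0 + j342.9 Ω.
Step 4 — Series with R1: Z_total = R1 + (L || C) = 211 + j342.9 Ω = 402.6∠58.4° Ω.
Step 5 — Source phasor: V = 175∠140.4° V = -134.8 + j111.5 V.
Step 6 — Ohm's law: I = V / Z_total = (-134.8 + j111.5) / (211 + j342.9) = 0.06046 + j0.4304 A.
Step 7 — Convert to polar: |I| = 0.4346 A, ∠I = 82.0°.

I = 0.4346∠82.0° A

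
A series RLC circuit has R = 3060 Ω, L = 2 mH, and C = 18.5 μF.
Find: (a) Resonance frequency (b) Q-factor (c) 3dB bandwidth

Step 1 — Resonance: ω₀ = 1/√(LC) = 1/√(0.002·1.85e-05) = 5199 rad/s.
Step 2 — f₀ = ω₀/(2π) = 827.4 Hz.
Step 3 — Series Q: Q = ω₀L/R = 5199·0.002/3060 = 0.003398.
Step 4 — Bandwidth: Δω = ω₀/Q = 1.53e+06 rad/s; BW = Δω/(2π) = 2.435e+05 Hz.

(a) f₀ = 827.4 Hz  (b) Q = 0.003398  (c) BW = 2.435e+05 Hz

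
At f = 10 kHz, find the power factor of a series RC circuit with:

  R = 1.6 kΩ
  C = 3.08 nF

Step 1 — Angular frequency: ω = 2π·f = 2π·1e+04 = 6.283e+04 rad/s.
Step 2 — Component impedances:
  R: Z = R = 1600 Ω
  C: Z = 1/(jωC) = -j/(ω·C) = 0 - j5167 Ω
Step 3 — Series combination: Z_total = R + C = 1600 - j5167 Ω = 5409∠-72.8° Ω.
Step 4 — Power factor: PF = cos(φ) = Re(Z)/|Z| = 1600/5409 = 0.2958.
Step 5 — Type: Im(Z) = -5167 ⇒ leading (phase φ = -72.8°).

PF = 0.2958 (leading, φ = -72.8°)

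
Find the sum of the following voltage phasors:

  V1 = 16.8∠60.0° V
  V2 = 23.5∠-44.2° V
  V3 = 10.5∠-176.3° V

Step 1 — Convert each phasor to rectangular form:
  V1 = 16.8·(cos(60.0°) + j·sin(60.0°)) = 8.4 + j14.55 V
  V2 = 23.5·(cos(-44.2°) + j·sin(-44.2°)) = 16.85 - j16.38 V
  V3 = 10.5·(cos(-176.3°) + j·sin(-176.3°)) = -10.48 - j0.6776 V
Step 2 — Sum components: V_total = 14.77 - j2.512 V.
Step 3 — Convert to polar: |V_total| = 14.98 V, ∠V_total = -9.7°.

V_total = 14.98∠-9.7° V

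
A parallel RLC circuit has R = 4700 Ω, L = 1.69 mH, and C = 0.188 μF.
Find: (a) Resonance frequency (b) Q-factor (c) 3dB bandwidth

Step 1 — Resonance: ω₀ = 1/√(LC) = 1/√(0.00169·1.88e-07) = 5.61e+04 rad/s.
Step 2 — f₀ = ω₀/(2π) = 8929 Hz.
Step 3 — Parallel Q: Q = R/(ω₀L) = 4700/(5.61e+04·0.00169) = 49.57.
Step 4 — Bandwidth: Δω = ω₀/Q = 1132 rad/s; BW = Δω/(2π) = 180.1 Hz.

(a) f₀ = 8929 Hz  (b) Q = 49.57  (c) BW = 180.1 Hz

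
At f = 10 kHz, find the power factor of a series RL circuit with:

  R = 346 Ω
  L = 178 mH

Step 1 — Angular frequency: ω = 2π·f = 2π·1e+04 = 6.283e+04 rad/s.
Step 2 — Component impedances:
  R: Z = R = 346 Ω
  L: Z = jωL = j·6.283e+04·0.178 = 0 + j1.118e+04 Ω
Step 3 — Series combination: Z_total = R + L = 346 + j1.118e+04 Ω = 1.119e+04∠88.2° Ω.
Step 4 — Power factor: PF = cos(φ) = Re(Z)/|Z| = 346/1.119e+04 = 0.03092.
Step 5 — Type: Im(Z) = 1.118e+04 ⇒ lagging (phase φ = 88.2°).

PF = 0.03092 (lagging, φ = 88.2°)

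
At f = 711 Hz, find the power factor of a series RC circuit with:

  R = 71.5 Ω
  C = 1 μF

Step 1 — Angular frequency: ω = 2π·f = 2π·711 = 4467 rad/s.
Step 2 — Component impedances:
  R: Z = R = 71.5 Ω
  C: Z = 1/(jωC) = -j/(ω·C) = 0 - j223.8 Ω
Step 3 — Series combination: Z_total = R + C = 71.5 - j223.8 Ω = 235∠-72.3° Ω.
Step 4 — Power factor: PF = cos(φ) = Re(Z)/|Z| = 71.5/235 = 0.3043.
Step 5 — Type: Im(Z) = -223.8 ⇒ leading (phase φ = -72.3°).

PF = 0.3043 (leading, φ = -72.3°)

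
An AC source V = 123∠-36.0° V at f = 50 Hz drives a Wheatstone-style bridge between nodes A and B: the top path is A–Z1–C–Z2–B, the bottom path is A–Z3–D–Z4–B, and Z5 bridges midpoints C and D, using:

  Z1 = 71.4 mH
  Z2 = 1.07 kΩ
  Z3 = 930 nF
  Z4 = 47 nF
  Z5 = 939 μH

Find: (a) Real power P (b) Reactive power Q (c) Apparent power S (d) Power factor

Step 1 — Angular frequency: ω = 2π·f = 2π·50 = 314.2 rad/s.
Step 2 — Component impedances:
  Z1: Z = jωL = j·314.2·0.0714 = 0 + j22.43 Ω
  Z2: Z = R = 1070 Ω
  Z3: Z = 1/(jωC) = -j/(ω·C) = 0 - j3423 Ω
  Z4: Z = 1/(jωC) = -j/(ω·C) = 0 - j6.773e+04 Ω
  Z5: Z = jωL = j·314.2·0.000939 = 0 + j0.295 Ω
Step 3 — Bridge requires nodal analysis (the Z5 bridge couples midpoints C and D, so the two paths cannot be reduced to a simple series/parallel combination). Setting node B to ground and injecting 1 A at node A, the 3-node admittance system at A, C, D solves to V_A = Z_AB = 1070 + j5.678 Ω = 1070∠0.3° Ω.
Step 4 — Source phasor: V = 123∠-36.0° V = 99.51 - j72.3 V.
Step 5 — Current: I = V / Z = 0.09266 - j0.06808 A = 0.115∠-36.3° A.
Step 6 — Complex power: S = V·I* = 14.14 + j0.07507 VA.
Step 7 — Real power: P = Re(S) = 14.14 W.
Step 8 — Reactive power: Q = Im(S) = 0.07507 VAR.
Step 9 — Apparent power: |S| = 14.14 VA.
Step 10 — Power factor: PF = P/|S| = 1 (lagging).

(a) P = 14.14 W  (b) Q = 0.07507 VAR  (c) S = 14.14 VA  (d) PF = 1 (lagging)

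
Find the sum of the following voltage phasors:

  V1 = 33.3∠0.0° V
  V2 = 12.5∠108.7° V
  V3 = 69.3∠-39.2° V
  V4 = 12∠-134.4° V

Step 1 — Convert each phasor to rectangular form:
  V1 = 33.3·(cos(0.0°) + j·sin(0.0°)) = 33.3 V
  V2 = 12.5·(cos(108.7°) + j·sin(108.7°)) = -4.008 + j11.84 V
  V3 = 69.3·(cos(-39.2°) + j·sin(-39.2°)) = 53.7 - j43.8 V
  V4 = 12·(cos(-134.4°) + j·sin(-134.4°)) = -8.396 - j8.574 V
Step 2 — Sum components: V_total = 74.6 - j40.53 V.
Step 3 — Convert to polar: |V_total| = 84.9 V, ∠V_total = -28.5°.

V_total = 84.9∠-28.5° V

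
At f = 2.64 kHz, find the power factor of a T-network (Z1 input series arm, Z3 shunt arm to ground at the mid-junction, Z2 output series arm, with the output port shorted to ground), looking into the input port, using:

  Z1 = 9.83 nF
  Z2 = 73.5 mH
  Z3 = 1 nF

Step 1 — Angular frequency: ω = 2π·f = 2π·2640 = 1.659e+04 rad/s.
Step 2 — Component impedances:
  Z1: Z = 1/(jωC) = -j/(ω·C) = 0 - j6133 Ω
  Z2: Z = jωL = j·1.659e+04·0.0735 = 0 + j1219 Ω
  Z3: Z = 1/(jωC) = -j/(ω·C) = 0 - j6.029e+04 Ω
Step 3 — With the output port shorted to ground, the output series arm Z2 runs from the junction to ground; the shunt arm Z3 also runs from the junction to ground. They appear in parallel: Z3 || Z2 = 0 + j1244 Ω.
Step 4 — Series with input arm Z1: Z_in = Z1 + (Z3 || Z2) = 0 - j4889 Ω = 4889∠-90.0° Ω.
Step 5 — Power factor: PF = cos(φ) = Re(Z)/|Z| = 0/4889 = 0.
Step 6 — Type: Im(Z) = -4889 ⇒ leading (phase φ = -90.0°).

PF = 0 (leading, φ = -90.0°)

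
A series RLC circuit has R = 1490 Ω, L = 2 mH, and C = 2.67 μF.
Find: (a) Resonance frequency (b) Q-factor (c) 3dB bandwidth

Step 1 — Resonance: ω₀ = 1/√(LC) = 1/√(0.002·2.67e-06) = 1.368e+04 rad/s.
Step 2 — f₀ = ω₀/(2π) = 2178 Hz.
Step 3 — Series Q: Q = ω₀L/R = 1.368e+04·0.002/1490 = 0.01837.
Step 4 — Bandwidth: Δω = ω₀/Q = 7.45e+05 rad/s; BW = Δω/(2π) = 1.186e+05 Hz.

(a) f₀ = 2178 Hz  (b) Q = 0.01837  (c) BW = 1.186e+05 Hz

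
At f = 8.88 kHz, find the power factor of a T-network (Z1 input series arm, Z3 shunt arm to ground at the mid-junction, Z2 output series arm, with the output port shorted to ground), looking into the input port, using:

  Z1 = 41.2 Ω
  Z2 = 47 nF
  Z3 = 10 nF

Step 1 — Angular frequency: ω = 2π·f = 2π·8880 = 5.579e+04 rad/s.
Step 2 — Component impedances:
  Z1: Z = R = 41.2 Ω
  Z2: Z = 1/(jωC) = -j/(ω·C) = 0 - j381.3 Ω
  Z3: Z = 1/(jωC) = -j/(ω·C) = 0 - j1792 Ω
Step 3 — With the output port shorted to ground, the output series arm Z2 runs from the junction to ground; the shunt arm Z3 also runs from the junction to ground. They appear in parallel: Z3 || Z2 = 0 - j314.4 Ω.
Step 4 — Series with input arm Z1: Z_in = Z1 + (Z3 || Z2) = 41.2 - j314.4 Ω = 317.1∠-82.5° Ω.
Step 5 — Power factor: PF = cos(φ) = Re(Z)/|Z| = 41.2/317.1 = 0.1299.
Step 6 — Type: Im(Z) = -314.4 ⇒ leading (phase φ = -82.5°).

PF = 0.1299 (leading, φ = -82.5°)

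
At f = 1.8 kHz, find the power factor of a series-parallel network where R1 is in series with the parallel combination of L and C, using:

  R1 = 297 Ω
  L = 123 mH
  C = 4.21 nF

Step 1 — Angular frequency: ω = 2π·f = 2π·1800 = 1.131e+04 rad/s.
Step 2 — Component impedances:
  R1: Z = R = 297 Ω
  L: Z = jωL = j·1.131e+04·0.123 = 0 + j1391 Ω
  C: Z = 1/(jωC) = -j/(ω·C) = 0 - j2.1e+04 Ω
Step 3 — Parallel branch: L || C = 1/(1/L + 1/C) = 0 + j1490 Ω.
Step 4 — Series with R1: Z_total = R1 + (L || C) = 297 + j1490 Ω = 1519∠78.7° Ω.
Step 5 — Power factor: PF = cos(φ) = Re(Z)/|Z| = 297/1519 = 0.1955.
Step 6 — Type: Im(Z) = 1490 ⇒ lagging (phase φ = 78.7°).

PF = 0.1955 (lagging, φ = 78.7°)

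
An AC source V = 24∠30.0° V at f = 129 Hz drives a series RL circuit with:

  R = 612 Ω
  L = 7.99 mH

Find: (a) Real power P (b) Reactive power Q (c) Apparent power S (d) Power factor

Step 1 — Angular frequency: ω = 2π·f = 2π·129 = 810.5 rad/s.
Step 2 — Component impedances:
  R: Z = R = 612 Ω
  L: Z = jωL = j·810.5·0.00799 = 0 + j6.476 Ω
Step 3 — Series combination: Z_total = R + L = 612 + j6.476 Ω = 612∠0.6° Ω.
Step 4 — Source phasor: V = 24∠30.0° V = 20.78 + j12 V.
Step 5 — Current: I = V / Z = 0.03417 + j0.01925 A = 0.03921∠29.4° A.
Step 6 — Complex power: S = V·I* = 0.9411 + j0.009958 VA.
Step 7 — Real power: P = Re(S) = 0.9411 W.
Step 8 — Reactive power: Q = Im(S) = 0.009958 VAR.
Step 9 — Apparent power: |S| = 0.9411 VA.
Step 10 — Power factor: PF = P/|S| = 0.9999 (lagging).

(a) P = 0.9411 W  (b) Q = 0.009958 VAR  (c) S = 0.9411 VA  (d) PF = 0.9999 (lagging)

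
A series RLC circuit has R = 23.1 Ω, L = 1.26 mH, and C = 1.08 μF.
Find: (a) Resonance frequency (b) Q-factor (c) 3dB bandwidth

Step 1 — Resonance condition Im(Z)=0 gives ω₀ = 1/√(LC).
Step 2 — ω₀ = 1/√(0.00126·1.08e-06) = 2.711e+04 rad/s.
Step 3 — f₀ = ω₀/(2π) = 4314 Hz.
Step 4 — Series Q: Q = ω₀L/R = 2.711e+04·0.00126/23.1 = 1.479.
Step 5 — 3dB bandwidth: Δω = ω₀/Q = 1.833e+04 rad/s; BW = Δω/(2π) = 2918 Hz.

(a) f₀ = 4314 Hz  (b) Q = 1.479  (c) BW = 2918 Hz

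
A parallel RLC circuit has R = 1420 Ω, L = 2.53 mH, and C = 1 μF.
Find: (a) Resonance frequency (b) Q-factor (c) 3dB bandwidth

Step 1 — Resonance: ω₀ = 1/√(LC) = 1/√(0.00253·1e-06) = 1.988e+04 rad/s.
Step 2 — f₀ = ω₀/(2π) = 3164 Hz.
Step 3 — Parallel Q: Q = R/(ω₀L) = 1420/(1.988e+04·0.00253) = 28.23.
Step 4 — Bandwidth: Δω = ω₀/Q = 704.2 rad/s; BW = Δω/(2π) = 112.1 Hz.

(a) f₀ = 3164 Hz  (b) Q = 28.23  (c) BW = 112.1 Hz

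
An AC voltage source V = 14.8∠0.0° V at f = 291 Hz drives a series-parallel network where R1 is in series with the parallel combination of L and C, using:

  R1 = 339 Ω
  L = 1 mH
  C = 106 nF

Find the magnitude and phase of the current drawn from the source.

Step 1 — Angular frequency: ω = 2π·f = 2π·291 = 1828 rad/s.
Step 2 — Component impedances:
  R1: Z = R = 339 Ω
  L: Z = jωL = j·1828·0.001 = 0 + j1.828 Ω
  C: Z = 1/(jωC) = -j/(ω·C) = 0 - j5160 Ω
Step 3 — Parallel branch: L || C = 1/(1/L + 1/C) = 0 + j1.829 Ω.
Step 4 — Series with R1: Z_total = R1 + (L || C) = 339 + j1.829 Ω = 339∠0.3° Ω.
Step 5 — Source phasor: V = 14.8∠0.0° V = 14.8 V.
Step 6 — Ohm's law: I = V / Z_total = (14.8) / (339 + j1.829) = 0.04366 - j0.0002355 A.
Step 7 — Convert to polar: |I| = 0.04366 A, ∠I = -0.3°.

I = 0.04366∠-0.3° A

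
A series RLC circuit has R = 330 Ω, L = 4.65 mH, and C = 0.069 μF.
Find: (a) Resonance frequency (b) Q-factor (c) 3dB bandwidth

Step 1 — Resonance: ω₀ = 1/√(LC) = 1/√(0.00465·6.9e-08) = 5.583e+04 rad/s.
Step 2 — f₀ = ω₀/(2π) = 8885 Hz.
Step 3 — Series Q: Q = ω₀L/R = 5.583e+04·0.00465/330 = 0.7867.
Step 4 — Bandwidth: Δω = ω₀/Q = 7.097e+04 rad/s; BW = Δω/(2π) = 1.129e+04 Hz.

(a) f₀ = 8885 Hz  (b) Q = 0.7867  (c) BW = 1.129e+04 Hz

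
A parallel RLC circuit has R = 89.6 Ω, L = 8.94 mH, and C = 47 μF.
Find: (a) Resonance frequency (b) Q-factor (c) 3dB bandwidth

Step 1 — Resonance: ω₀ = 1/√(LC) = 1/√(0.00894·4.7e-05) = 1543 rad/s.
Step 2 — f₀ = ω₀/(2π) = 245.5 Hz.
Step 3 — Parallel Q: Q = R/(ω₀L) = 89.6/(1543·0.00894) = 6.497.
Step 4 — Bandwidth: Δω = ω₀/Q = 237.5 rad/s; BW = Δω/(2π) = 37.79 Hz.

(a) f₀ = 245.5 Hz  (b) Q = 6.497  (c) BW = 37.79 Hz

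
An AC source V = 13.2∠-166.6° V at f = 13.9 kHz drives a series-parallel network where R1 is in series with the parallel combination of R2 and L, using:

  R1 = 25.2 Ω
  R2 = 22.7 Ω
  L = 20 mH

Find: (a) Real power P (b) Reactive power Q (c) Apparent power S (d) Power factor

Step 1 — Angular frequency: ω = 2π·f = 2π·1.39e+04 = 8.734e+04 rad/s.
Step 2 — Component impedances:
  R1: Z = R = 25.2 Ω
  R2: Z = R = 22.7 Ω
  L: Z = jωL = j·8.734e+04·0.02 = 0 + j1747 Ω
Step 3 — Parallel branch: R2 || L = 1/(1/R2 + 1/L) = 22.7 + j0.295 Ω.
Step 4 — Series with R1: Z_total = R1 + (R2 || L) = 47.9 + j0.295 Ω = 47.9∠0.4° Ω.
Step 5 — Source phasor: V = 13.2∠-166.6° V = -12.84 - j3.059 V.
Step 6 — Current: I = V / Z = -0.2685 - j0.06222 A = 0.2756∠-167.0° A.
Step 7 — Complex power: S = V·I* = 3.638 + j0.0224 VA.
Step 8 — Real power: P = Re(S) = 3.638 W.
Step 9 — Reactive power: Q = Im(S) = 0.0224 VAR.
Step 10 — Apparent power: |S| = 3.638 VA.
Step 11 — Power factor: PF = P/|S| = 1 (lagging).

(a) P = 3.638 W  (b) Q = 0.0224 VAR  (c) S = 3.638 VA  (d) PF = 1 (lagging)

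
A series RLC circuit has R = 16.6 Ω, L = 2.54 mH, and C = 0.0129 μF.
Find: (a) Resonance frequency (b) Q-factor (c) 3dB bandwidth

Step 1 — Resonance: ω₀ = 1/√(LC) = 1/√(0.00254·1.29e-08) = 1.747e+05 rad/s.
Step 2 — f₀ = ω₀/(2π) = 2.78e+04 Hz.
Step 3 — Series Q: Q = ω₀L/R = 1.747e+05·0.00254/16.6 = 26.73.
Step 4 — Bandwidth: Δω = ω₀/Q = 6535 rad/s; BW = Δω/(2π) = 1040 Hz.

(a) f₀ = 2.78e+04 Hz  (b) Q = 26.73  (c) BW = 1040 Hz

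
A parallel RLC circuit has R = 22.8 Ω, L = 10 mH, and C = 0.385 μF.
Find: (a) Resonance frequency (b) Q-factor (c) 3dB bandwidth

Step 1 — Resonance: ω₀ = 1/√(LC) = 1/√(0.01·3.85e-07) = 1.612e+04 rad/s.
Step 2 — f₀ = ω₀/(2π) = 2565 Hz.
Step 3 — Parallel Q: Q = R/(ω₀L) = 22.8/(1.612e+04·0.01) = 0.1415.
Step 4 — Bandwidth: Δω = ω₀/Q = 1.139e+05 rad/s; BW = Δω/(2π) = 1.813e+04 Hz.

(a) f₀ = 2565 Hz  (b) Q = 0.1415  (c) BW = 1.813e+04 Hz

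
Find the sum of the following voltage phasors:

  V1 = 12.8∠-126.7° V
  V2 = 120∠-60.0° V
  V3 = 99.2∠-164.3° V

Step 1 — Convert each phasor to rectangular form:
  V1 = 12.8·(cos(-126.7°) + j·sin(-126.7°)) = -7.65 - j10.26 V
  V2 = 120·(cos(-60.0°) + j·sin(-60.0°)) = 60 - j103.9 V
  V3 = 99.2·(cos(-164.3°) + j·sin(-164.3°)) = -95.5 - j26.84 V
Step 2 — Sum components: V_total = -43.15 - j141 V.
Step 3 — Convert to polar: |V_total| = 147.5 V, ∠V_total = -107.0°.

V_total = 147.5∠-107.0° V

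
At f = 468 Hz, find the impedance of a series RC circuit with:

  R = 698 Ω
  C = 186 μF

Step 1 — Angular frequency: ω = 2π·f = 2π·468 = 2941 rad/s.
Step 2 — Component impedances:
  R: Z = R = 698 Ω
  C: Z = 1/(jωC) = -j/(ω·C) = 0 - j1.828 Ω
Step 3 — Series combination: Z_total = R + C = 698 - j1.828 Ω = 698∠-0.2° Ω.

Z = 698 - j1.828 Ω = 698∠-0.2° Ω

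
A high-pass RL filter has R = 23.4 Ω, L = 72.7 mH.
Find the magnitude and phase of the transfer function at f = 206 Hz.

Step 1 — Angular frequency: ω = 2π·206 = 1294 rad/s.
Step 2 — Transfer function: H(jω) = jωL/(R + jωL).
Step 3 — Numerator jωL = j·94.1; denominator R + jωL = 23.4 + j94.1.
Step 4 — H = 0.9418 + j0.2342.
Step 5 — Magnitude: |H| = 0.9704 (-0.3 dB); phase: φ = 14.0°.

|H| = 0.9704 (-0.3 dB), φ = 14.0°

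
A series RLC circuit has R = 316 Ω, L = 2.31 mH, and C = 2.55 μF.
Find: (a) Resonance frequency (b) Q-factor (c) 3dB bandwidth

Step 1 — Resonance condition Im(Z)=0 gives ω₀ = 1/√(LC).
Step 2 — ω₀ = 1/√(0.00231·2.55e-06) = 1.303e+04 rad/s.
Step 3 — f₀ = ω₀/(2π) = 2074 Hz.
Step 4 — Series Q: Q = ω₀L/R = 1.303e+04·0.00231/316 = 0.09525.
Step 5 — 3dB bandwidth: Δω = ω₀/Q = 1.368e+05 rad/s; BW = Δω/(2π) = 2.177e+04 Hz.

(a) f₀ = 2074 Hz  (b) Q = 0.09525  (c) BW = 2.177e+04 Hz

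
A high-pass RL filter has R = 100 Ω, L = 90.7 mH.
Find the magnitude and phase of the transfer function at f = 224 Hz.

Step 1 — Angular frequency: ω = 2π·224 = 1407 rad/s.
Step 2 — Transfer function: H(jω) = jωL/(R + jωL).
Step 3 — Numerator jωL = j·127.7; denominator R + jωL = 100 + j127.7.
Step 4 — H = 0.6197 + j0.4855.
Step 5 — Magnitude: |H| = 0.7872 (-2.1 dB); phase: φ = 38.1°.

|H| = 0.7872 (-2.1 dB), φ = 38.1°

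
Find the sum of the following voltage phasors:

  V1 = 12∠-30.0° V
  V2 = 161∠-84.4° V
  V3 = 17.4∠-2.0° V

Step 1 — Convert each phasor to rectangular form:
  V1 = 12·(cos(-30.0°) + j·sin(-30.0°)) = 10.39 - j6 V
  V2 = 161·(cos(-84.4°) + j·sin(-84.4°)) = 15.71 - j160.2 V
  V3 = 17.4·(cos(-2.0°) + j·sin(-2.0°)) = 17.39 - j0.6073 V
Step 2 — Sum components: V_total = 43.49 - j166.8 V.
Step 3 — Convert to polar: |V_total| = 172.4 V, ∠V_total = -75.4°.

V_total = 172.4∠-75.4° V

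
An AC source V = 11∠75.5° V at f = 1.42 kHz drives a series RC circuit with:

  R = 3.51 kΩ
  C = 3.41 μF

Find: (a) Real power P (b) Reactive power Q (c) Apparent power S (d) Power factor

Step 1 — Angular frequency: ω = 2π·f = 2π·1420 = 8922 rad/s.
Step 2 — Component impedances:
  R: Z = R = 3510 Ω
  C: Z = 1/(jωC) = -j/(ω·C) = 0 - j32.87 Ω
Step 3 — Series combination: Z_total = R + C = 3510 - j32.87 Ω = 3510∠-0.5° Ω.
Step 4 — Source phasor: V = 11∠75.5° V = 2.754 + j10.65 V.
Step 5 — Current: I = V / Z = 0.0007562 + j0.003041 A = 0.003134∠76.0° A.
Step 6 — Complex power: S = V·I* = 0.03447 - j0.0003228 VA.
Step 7 — Real power: P = Re(S) = 0.03447 W.
Step 8 — Reactive power: Q = Im(S) = -0.0003228 VAR.
Step 9 — Apparent power: |S| = 0.03447 VA.
Step 10 — Power factor: PF = P/|S| = 1 (leading).

(a) P = 0.03447 W  (b) Q = -0.0003228 VAR  (c) S = 0.03447 VA  (d) PF = 1 (leading)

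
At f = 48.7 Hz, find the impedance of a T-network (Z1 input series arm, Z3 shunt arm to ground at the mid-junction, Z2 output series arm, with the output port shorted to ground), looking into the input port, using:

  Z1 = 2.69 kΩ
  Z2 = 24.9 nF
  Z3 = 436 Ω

Step 1 — Angular frequency: ω = 2π·f = 2π·48.7 = 306 rad/s.
Step 2 — Component impedances:
  Z1: Z = R = 2690 Ω
  Z2: Z = 1/(jωC) = -j/(ω·C) = 0 - j1.312e+05 Ω
  Z3: Z = R = 436 Ω
Step 3 — With the output port shorted to ground, the output series arm Z2 runs from the junction to ground; the shunt arm Z3 also runs from the junction to ground. They appear in parallel: Z3 || Z2 = 436 - j1.448 Ω.
Step 4 — Series with input arm Z1: Z_in = Z1 + (Z3 || Z2) = 3126 - j1.448 Ω = 3126∠-0.0° Ω.

Z = 3126 - j1.448 Ω = 3126∠-0.0° Ω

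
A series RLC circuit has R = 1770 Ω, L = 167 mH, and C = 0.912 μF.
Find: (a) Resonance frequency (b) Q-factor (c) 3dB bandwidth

Step 1 — Resonance: ω₀ = 1/√(LC) = 1/√(0.167·9.12e-07) = 2562 rad/s.
Step 2 — f₀ = ω₀/(2π) = 407.8 Hz.
Step 3 — Series Q: Q = ω₀L/R = 2562·0.167/1770 = 0.2418.
Step 4 — Bandwidth: Δω = ω₀/Q = 1.06e+04 rad/s; BW = Δω/(2π) = 1687 Hz.

(a) f₀ = 407.8 Hz  (b) Q = 0.2418  (c) BW = 1687 Hz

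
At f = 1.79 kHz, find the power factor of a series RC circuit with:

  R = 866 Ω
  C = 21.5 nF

Step 1 — Angular frequency: ω = 2π·f = 2π·1790 = 1.125e+04 rad/s.
Step 2 — Component impedances:
  R: Z = R = 866 Ω
  C: Z = 1/(jωC) = -j/(ω·C) = 0 - j4136 Ω
Step 3 — Series combination: Z_total = R + C = 866 - j4136 Ω = 4225∠-78.2° Ω.
Step 4 — Power factor: PF = cos(φ) = Re(Z)/|Z| = 866/4225 = 0.205.
Step 5 — Type: Im(Z) = -4136 ⇒ leading (phase φ = -78.2°).

PF = 0.205 (leading, φ = -78.2°)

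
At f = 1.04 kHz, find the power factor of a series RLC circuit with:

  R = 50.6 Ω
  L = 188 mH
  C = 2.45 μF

Step 1 — Angular frequency: ω = 2π·f = 2π·1040 = 6535 rad/s.
Step 2 — Component impedances:
  R: Z = R = 50.6 Ω
  L: Z = jωL = j·6535·0.188 = 0 + j1228 Ω
  C: Z = 1/(jωC) = -j/(ω·C) = 0 - j62.46 Ω
Step 3 — Series combination: Z_total = R + L + C = 50.6 + j1166 Ω = 1167∠87.5° Ω.
Step 4 — Power factor: PF = cos(φ) = Re(Z)/|Z| = 50.6/1167.12 = 0.04335.
Step 5 — Type: Im(Z) = 1166 ⇒ lagging (phase φ = 87.5°).

PF = 0.04335 (lagging, φ = 87.5°)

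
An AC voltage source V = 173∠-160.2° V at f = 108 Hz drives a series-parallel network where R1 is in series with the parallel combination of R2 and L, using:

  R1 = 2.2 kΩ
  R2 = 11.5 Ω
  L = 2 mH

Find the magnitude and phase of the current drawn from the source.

Step 1 — Angular frequency: ω = 2π·f = 2π·108 = 678.6 rad/s.
Step 2 — Component impedances:
  R1: Z = R = 2200 Ω
  R2: Z = R = 11.5 Ω
  L: Z = jωL = j·678.6·0.002 = 0 + j1.357 Ω
Step 3 — Parallel branch: R2 || L = 1/(1/R2 + 1/L) = 0.158 + j1.339 Ω.
Step 4 — Series with R1: Z_total = R1 + (R2 || L) = 2200 + j1.339 Ω = 2200∠0.0° Ω.
Step 5 — Source phasor: V = 173∠-160.2° V = -162.8 - j58.6 V.
Step 6 — Ohm's law: I = V / Z_total = (-162.8 - j58.6) / (2200 + j1.339) = -0.074 - j0.02659 A.
Step 7 — Convert to polar: |I| = 0.07863 A, ∠I = -160.2°.

I = 0.07863∠-160.2° A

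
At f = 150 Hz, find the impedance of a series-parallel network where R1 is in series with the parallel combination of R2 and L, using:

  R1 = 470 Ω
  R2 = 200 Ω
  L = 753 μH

Step 1 — Angular frequency: ω = 2π·f = 2π·150 = 942.5 rad/s.
Step 2 — Component impedances:
  R1: Z = R = 470 Ω
  R2: Z = R = 200 Ω
  L: Z = jωL = j·942.5·0.000753 = 0 + j0.7097 Ω
Step 3 — Parallel branch: R2 || L = 1/(1/R2 + 1/L) = 0.002518 + j0.7097 Ω.
Step 4 — Series with R1: Z_total = R1 + (R2 || L) = 470 + j0.7097 Ω = 470∠0.1° Ω.

Z = 470 + j0.7097 Ω = 470∠0.1° Ω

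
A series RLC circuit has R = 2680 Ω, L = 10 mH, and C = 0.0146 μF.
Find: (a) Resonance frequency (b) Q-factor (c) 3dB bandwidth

Step 1 — Resonance condition Im(Z)=0 gives ω₀ = 1/√(LC).
Step 2 — ω₀ = 1/√(0.01·1.46e-08) = 8.276e+04 rad/s.
Step 3 — f₀ = ω₀/(2π) = 1.317e+04 Hz.
Step 4 — Series Q: Q = ω₀L/R = 8.276e+04·0.01/2680 = 0.3088.
Step 5 — 3dB bandwidth: Δω = ω₀/Q = 2.68e+05 rad/s; BW = Δω/(2π) = 4.265e+04 Hz.

(a) f₀ = 1.317e+04 Hz  (b) Q = 0.3088  (c) BW = 4.265e+04 Hz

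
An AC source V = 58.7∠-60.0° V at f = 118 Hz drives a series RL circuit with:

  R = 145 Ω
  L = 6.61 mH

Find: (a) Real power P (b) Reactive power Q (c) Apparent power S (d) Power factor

Step 1 — Angular frequency: ω = 2π·f = 2π·118 = 741.4 rad/s.
Step 2 — Component impedances:
  R: Z = R = 145 Ω
  L: Z = jωL = j·741.4·0.00661 = 0 + j4.901 Ω
Step 3 — Series combination: Z_total = R + L = 145 + j4.901 Ω = 145.1∠1.9° Ω.
Step 4 — Source phasor: V = 58.7∠-60.0° V = 29.35 - j50.84 V.
Step 5 — Current: I = V / Z = 0.1903 - j0.357 A = 0.4046∠-61.9° A.
Step 6 — Complex power: S = V·I* = 23.74 + j0.8022 VA.
Step 7 — Real power: P = Re(S) = 23.74 W.
Step 8 — Reactive power: Q = Im(S) = 0.8022 VAR.
Step 9 — Apparent power: |S| = 23.75 VA.
Step 10 — Power factor: PF = P/|S| = 0.9994 (lagging).

(a) P = 23.74 W  (b) Q = 0.8022 VAR  (c) S = 23.75 VA  (d) PF = 0.9994 (lagging)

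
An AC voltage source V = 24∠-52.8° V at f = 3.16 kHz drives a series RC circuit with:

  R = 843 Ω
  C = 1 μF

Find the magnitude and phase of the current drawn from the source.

Step 1 — Angular frequency: ω = 2π·f = 2π·3160 = 1.985e+04 rad/s.
Step 2 — Component impedances:
  R: Z = R = 843 Ω
  C: Z = 1/(jωC) = -j/(ω·C) = 0 - j50.37 Ω
Step 3 — Series combination: Z_total = R + C = 843 - j50.37 Ω = 844.5∠-3.4° Ω.
Step 4 — Source phasor: V = 24∠-52.8° V = 14.51 - j19.12 V.
Step 5 — Ohm's law: I = V / Z_total = (14.51 - j19.12) / (843 - j50.37) = 0.0185 - j0.02157 A.
Step 6 — Convert to polar: |I| = 0.02842 A, ∠I = -49.4°.

I = 0.02842∠-49.4° A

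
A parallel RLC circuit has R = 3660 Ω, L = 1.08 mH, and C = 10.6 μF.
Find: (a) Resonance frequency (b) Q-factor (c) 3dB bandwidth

Step 1 — Resonance: ω₀ = 1/√(LC) = 1/√(0.00108·1.06e-05) = 9346 rad/s.
Step 2 — f₀ = ω₀/(2π) = 1487 Hz.
Step 3 — Parallel Q: Q = R/(ω₀L) = 3660/(9346·0.00108) = 362.6.
Step 4 — Bandwidth: Δω = ω₀/Q = 25.78 rad/s; BW = Δω/(2π) = 4.102 Hz.

(a) f₀ = 1487 Hz  (b) Q = 362.6  (c) BW = 4.102 Hz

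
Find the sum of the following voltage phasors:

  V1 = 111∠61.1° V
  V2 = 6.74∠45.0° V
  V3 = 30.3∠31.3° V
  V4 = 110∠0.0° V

Step 1 — Convert each phasor to rectangular form:
  V1 = 111·(cos(61.1°) + j·sin(61.1°)) = 53.64 + j97.18 V
  V2 = 6.74·(cos(45.0°) + j·sin(45.0°)) = 4.766 + j4.766 V
  V3 = 30.3·(cos(31.3°) + j·sin(31.3°)) = 25.89 + j15.74 V
  V4 = 110·(cos(0.0°) + j·sin(0.0°)) = 110 V
Step 2 — Sum components: V_total = 194.3 + j117.7 V.
Step 3 — Convert to polar: |V_total| = 227.2 V, ∠V_total = 31.2°.

V_total = 227.2∠31.2° V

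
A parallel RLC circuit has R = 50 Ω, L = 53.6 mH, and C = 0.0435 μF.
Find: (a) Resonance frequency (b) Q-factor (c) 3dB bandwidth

Step 1 — Resonance: ω₀ = 1/√(LC) = 1/√(0.0536·4.35e-08) = 2.071e+04 rad/s.
Step 2 — f₀ = ω₀/(2π) = 3296 Hz.
Step 3 — Parallel Q: Q = R/(ω₀L) = 50/(2.071e+04·0.0536) = 0.04504.
Step 4 — Bandwidth: Δω = ω₀/Q = 4.598e+05 rad/s; BW = Δω/(2π) = 7.317e+04 Hz.

(a) f₀ = 3296 Hz  (b) Q = 0.04504  (c) BW = 7.317e+04 Hz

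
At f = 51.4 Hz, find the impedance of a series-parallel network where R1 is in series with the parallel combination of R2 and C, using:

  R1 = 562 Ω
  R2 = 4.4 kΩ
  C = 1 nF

Step 1 — Angular frequency: ω = 2π·f = 2π·51.4 = 323 rad/s.
Step 2 — Component impedances:
  R1: Z = R = 562 Ω
  R2: Z = R = 4400 Ω
  C: Z = 1/(jωC) = -j/(ω·C) = 0 - j3.096e+06 Ω
Step 3 — Parallel branch: R2 || C = 1/(1/R2 + 1/C) = 4400 - j6.252 Ω.
Step 4 — Series with R1: Z_total = R1 + (R2 || C) = 4962 - j6.252 Ω = 4962∠-0.1° Ω.

Z = 4962 - j6.252 Ω = 4962∠-0.1° Ω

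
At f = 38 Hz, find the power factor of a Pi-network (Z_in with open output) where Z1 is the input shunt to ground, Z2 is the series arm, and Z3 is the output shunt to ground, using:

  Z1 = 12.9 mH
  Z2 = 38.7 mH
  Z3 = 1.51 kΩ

Step 1 — Angular frequency: ω = 2π·f = 2π·38 = 238.8 rad/s.
Step 2 — Component impedances:
  Z1: Z = jωL = j·238.8·0.0129 = 0 + j3.08 Ω
  Z2: Z = jωL = j·238.8·0.0387 = 0 + j9.24 Ω
  Z3: Z = R = 1510 Ω
Step 3 — With open output, the series arm Z2 and the output shunt Z3 appear in series to ground: Z2 + Z3 = 1510 + j9.24 Ω.
Step 4 — Parallel with input shunt Z1: Z_in = Z1 || (Z2 + Z3) = 0.006282 + j3.08 Ω = 3.08∠89.9° Ω.
Step 5 — Power factor: PF = cos(φ) = Re(Z)/|Z| = 0.006282/3.08 = 0.00204.
Step 6 — Type: Im(Z) = 3.08 ⇒ lagging (phase φ = 89.9°).

PF = 0.00204 (lagging, φ = 89.9°)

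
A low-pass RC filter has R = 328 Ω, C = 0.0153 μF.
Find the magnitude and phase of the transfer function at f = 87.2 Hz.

Step 1 — Angular frequency: ω = 2π·87.2 = 547.9 rad/s.
Step 2 — Transfer function: H(jω) = 1/(1 + jωRC).
Step 3 — Denominator: 1 + jωRC = 1 + j·547.9·328·1.53e-08 = 1 + j0.00275.
Step 4 — H = 1 - j0.00275.
Step 5 — Magnitude: |H| = 1 (-0.0 dB); phase: φ = -0.2°.

|H| = 1 (-0.0 dB), φ = -0.2°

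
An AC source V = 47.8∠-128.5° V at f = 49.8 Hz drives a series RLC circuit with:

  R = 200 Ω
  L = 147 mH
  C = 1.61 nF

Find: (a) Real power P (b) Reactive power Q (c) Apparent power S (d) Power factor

Step 1 — Angular frequency: ω = 2π·f = 2π·49.8 = 312.9 rad/s.
Step 2 — Component impedances:
  R: Z = R = 200 Ω
  L: Z = jωL = j·312.9·0.147 = 0 + j46 Ω
  C: Z = 1/(jωC) = -j/(ω·C) = 0 - j1.985e+06 Ω
Step 3 — Series combination: Z_total = R + L + C = 200 - j1.985e+06 Ω = 1.985e+06∠-90.0° Ω.
Step 4 — Source phasor: V = 47.8∠-128.5° V = -29.76 - j37.41 V.
Step 5 — Current: I = V / Z = 1.884e-05 - j1.499e-05 A = 2.408e-05∠-38.5° A.
Step 6 — Complex power: S = V·I* = 1.16e-07 - j0.001151 VA.
Step 7 — Real power: P = Re(S) = 1.16e-07 W.
Step 8 — Reactive power: Q = Im(S) = -0.001151 VAR.
Step 9 — Apparent power: |S| = 0.001151 VA.
Step 10 — Power factor: PF = P/|S| = 0.0001008 (leading).

(a) P = 1.16e-07 W  (b) Q = -0.001151 VAR  (c) S = 0.001151 VA  (d) PF = 0.0001008 (leading)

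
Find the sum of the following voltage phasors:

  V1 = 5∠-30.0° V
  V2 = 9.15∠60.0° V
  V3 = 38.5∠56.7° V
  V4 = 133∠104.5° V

Step 1 — Convert each phasor to rectangular form:
  V1 = 5·(cos(-30.0°) + j·sin(-30.0°)) = 4.33 - j2.5 V
  V2 = 9.15·(cos(60.0°) + j·sin(60.0°)) = 4.575 + j7.924 V
  V3 = 38.5·(cos(56.7°) + j·sin(56.7°)) = 21.14 + j32.18 V
  V4 = 133·(cos(104.5°) + j·sin(104.5°)) = -33.3 + j128.8 V
Step 2 — Sum components: V_total = -3.258 + j166.4 V.
Step 3 — Convert to polar: |V_total| = 166.4 V, ∠V_total = 91.1°.

V_total = 166.4∠91.1° V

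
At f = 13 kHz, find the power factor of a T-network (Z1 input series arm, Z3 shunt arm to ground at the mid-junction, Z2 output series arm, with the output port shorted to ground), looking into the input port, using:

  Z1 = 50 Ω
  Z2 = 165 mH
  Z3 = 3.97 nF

Step 1 — Angular frequency: ω = 2π·f = 2π·1.3e+04 = 8.168e+04 rad/s.
Step 2 — Component impedances:
  Z1: Z = R = 50 Ω
  Z2: Z = jωL = j·8.168e+04·0.165 = 0 + j1.348e+04 Ω
  Z3: Z = 1/(jωC) = -j/(ω·C) = 0 - j3084 Ω
Step 3 — With the output port shorted to ground, the output series arm Z2 runs from the junction to ground; the shunt arm Z3 also runs from the junction to ground. They appear in parallel: Z3 || Z2 = 0 - j3999 Ω.
Step 4 — Series with input arm Z1: Z_in = Z1 + (Z3 || Z2) = 50 - j3999 Ω = 3999∠-89.3° Ω.
Step 5 — Power factor: PF = cos(φ) = Re(Z)/|Z| = 50/3999 = 0.0125.
Step 6 — Type: Im(Z) = -3999 ⇒ leading (phase φ = -89.3°).

PF = 0.0125 (leading, φ = -89.3°)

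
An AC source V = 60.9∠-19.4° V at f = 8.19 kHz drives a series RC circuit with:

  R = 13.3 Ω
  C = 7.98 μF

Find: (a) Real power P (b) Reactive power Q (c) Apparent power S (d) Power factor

Step 1 — Angular frequency: ω = 2π·f = 2π·8190 = 5.146e+04 rad/s.
Step 2 — Component impedances:
  R: Z = R = 13.3 Ω
  C: Z = 1/(jωC) = -j/(ω·C) = 0 - j2.435 Ω
Step 3 — Series combination: Z_total = R + C = 13.3 - j2.435 Ω = 13.52∠-10.4° Ω.
Step 4 — Source phasor: V = 60.9∠-19.4° V = 57.44 - j20.23 V.
Step 5 — Current: I = V / Z = 4.448 - j0.7065 A = 4.504∠-9.0° A.
Step 6 — Complex power: S = V·I* = 269.8 - j49.4 VA.
Step 7 — Real power: P = Re(S) = 269.8 W.
Step 8 — Reactive power: Q = Im(S) = -49.4 VAR.
Step 9 — Apparent power: |S| = 274.3 VA.
Step 10 — Power factor: PF = P/|S| = 0.9836 (leading).

(a) P = 269.8 W  (b) Q = -49.4 VAR  (c) S = 274.3 VA  (d) PF = 0.9836 (leading)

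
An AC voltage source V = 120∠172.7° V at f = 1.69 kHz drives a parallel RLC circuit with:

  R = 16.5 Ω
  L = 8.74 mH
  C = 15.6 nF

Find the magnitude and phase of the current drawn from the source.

Step 1 — Angular frequency: ω = 2π·f = 2π·1690 = 1.062e+04 rad/s.
Step 2 — Component impedances:
  R: Z = R = 16.5 Ω
  L: Z = jωL = j·1.062e+04·0.00874 = 0 + j92.81 Ω
  C: Z = 1/(jωC) = -j/(ω·C) = 0 - j6037 Ω
Step 3 — Parallel combination: 1/Z_total = 1/R + 1/L + 1/C; Z_total = 16.01 + j2.803 Ω = 16.25∠9.9° Ω.
Step 4 — Source phasor: V = 120∠172.7° V = -119 + j15.25 V.
Step 5 — Ohm's law: I = V / Z_total = (-119 + j15.25) / (16.01 + j2.803) = -7.052 + j2.187 A.
Step 6 — Convert to polar: |I| = 7.383 A, ∠I = 162.8°.

I = 7.383∠162.8° A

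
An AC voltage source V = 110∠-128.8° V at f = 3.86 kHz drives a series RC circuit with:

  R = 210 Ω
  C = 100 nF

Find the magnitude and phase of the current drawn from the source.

Step 1 — Angular frequency: ω = 2π·f = 2π·3860 = 2.425e+04 rad/s.
Step 2 — Component impedances:
  R: Z = R = 210 Ω
  C: Z = 1/(jωC) = -j/(ω·C) = 0 - j412.3 Ω
Step 3 — Series combination: Z_total = R + C = 210 - j412.3 Ω = 462.7∠-63.0° Ω.
Step 4 — Source phasor: V = 110∠-128.8° V = -68.93 - j85.73 V.
Step 5 — Ohm's law: I = V / Z_total = (-68.93 - j85.73) / (210 - j412.3) = 0.09749 - j0.2168 A.
Step 6 — Convert to polar: |I| = 0.2377 A, ∠I = -65.8°.

I = 0.2377∠-65.8° A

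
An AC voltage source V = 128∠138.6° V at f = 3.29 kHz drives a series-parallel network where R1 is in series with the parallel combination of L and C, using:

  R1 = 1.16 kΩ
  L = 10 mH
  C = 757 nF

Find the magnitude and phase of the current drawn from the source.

Step 1 — Angular frequency: ω = 2π·f = 2π·3290 = 2.067e+04 rad/s.
Step 2 — Component impedances:
  R1: Z = R = 1160 Ω
  L: Z = jωL = j·2.067e+04·0.01 = 0 + j206.7 Ω
  C: Z = 1/(jωC) = -j/(ω·C) = 0 - j63.9 Ω
Step 3 — Parallel branch: L || C = 1/(1/L + 1/C) = 0 - j92.5 Ω.
Step 4 — Series with R1: Z_total = R1 + (L || C) = 1160 - j92.5 Ω = 1164∠-4.6° Ω.
Step 5 — Source phasor: V = 128∠138.6° V = -96.01 + j84.65 V.
Step 6 — Ohm's law: I = V / Z_total = (-96.01 + j84.65) / (1160 - j92.5) = -0.08803 + j0.06595 A.
Step 7 — Convert to polar: |I| = 0.11 A, ∠I = 143.2°.

I = 0.11∠143.2° A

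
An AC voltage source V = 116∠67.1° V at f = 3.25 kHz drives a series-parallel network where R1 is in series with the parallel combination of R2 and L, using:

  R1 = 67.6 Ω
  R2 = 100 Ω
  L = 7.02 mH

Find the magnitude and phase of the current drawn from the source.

Step 1 — Angular frequency: ω = 2π·f = 2π·3250 = 2.042e+04 rad/s.
Step 2 — Component impedances:
  R1: Z = R = 67.6 Ω
  R2: Z = R = 100 Ω
  L: Z = jωL = j·2.042e+04·0.00702 = 0 + j143.4 Ω
Step 3 — Parallel branch: R2 || L = 1/(1/R2 + 1/L) = 67.27 + j46.92 Ω.
Step 4 — Series with R1: Z_total = R1 + (R2 || L) = 134.9 + j46.92 Ω = 142.8∠19.2° Ω.
Step 5 — Source phasor: V = 116∠67.1° V = 45.14 + j106.9 V.
Step 6 — Ohm's law: I = V / Z_total = (45.14 + j106.9) / (134.9 + j46.92) = 0.5445 + j0.6029 A.
Step 7 — Convert to polar: |I| = 0.8123 A, ∠I = 47.9°.

I = 0.8123∠47.9° A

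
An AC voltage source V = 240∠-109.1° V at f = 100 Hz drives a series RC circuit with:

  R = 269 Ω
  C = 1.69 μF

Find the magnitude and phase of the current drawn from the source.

Step 1 — Angular frequency: ω = 2π·f = 2π·100 = 628.3 rad/s.
Step 2 — Component impedances:
  R: Z = R = 269 Ω
  C: Z = 1/(jωC) = -j/(ω·C) = 0 - j941.7 Ω
Step 3 — Series combination: Z_total = R + C = 269 - j941.7 Ω = 979.4∠-74.1° Ω.
Step 4 — Source phasor: V = 240∠-109.1° V = -78.53 - j226.8 V.
Step 5 — Ohm's law: I = V / Z_total = (-78.53 - j226.8) / (269 - j941.7) = 0.2006 - j0.1407 A.
Step 6 — Convert to polar: |I| = 0.245 A, ∠I = -35.0°.

I = 0.245∠-35.0° A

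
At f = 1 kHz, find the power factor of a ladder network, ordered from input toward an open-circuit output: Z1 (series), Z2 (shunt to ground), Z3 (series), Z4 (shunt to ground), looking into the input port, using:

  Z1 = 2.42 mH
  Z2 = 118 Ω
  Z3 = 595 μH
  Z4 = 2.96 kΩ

Step 1 — Angular frequency: ω = 2π·f = 2π·1000 = 6283 rad/s.
Step 2 — Component impedances:
  Z1: Z = jωL = j·6283·0.00242 = 0 + j15.21 Ω
  Z2: Z = R = 118 Ω
  Z3: Z = jωL = j·6283·0.000595 = 0 + j3.738 Ω
  Z4: Z = R = 2960 Ω
Step 3 — Ladder network (open output): work backward from the far end, alternating series and parallel combinations. Z_in = 113.5 + j15.21 Ω = 114.5∠7.6° Ω.
Step 4 — Power factor: PF = cos(φ) = Re(Z)/|Z| = 113.476/114.491 = 0.9911.
Step 5 — Type: Im(Z) = 15.21 ⇒ lagging (phase φ = 7.6°).

PF = 0.9911 (lagging, φ = 7.6°)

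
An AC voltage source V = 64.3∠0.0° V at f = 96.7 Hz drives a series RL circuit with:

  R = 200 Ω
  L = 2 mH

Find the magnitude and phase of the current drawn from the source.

Step 1 — Angular frequency: ω = 2π·f = 2π·96.7 = 607.6 rad/s.
Step 2 — Component impedances:
  R: Z = R = 200 Ω
  L: Z = jωL = j·607.6·0.002 = 0 + j1.215 Ω
Step 3 — Series combination: Z_total = R + L = 200 + j1.215 Ω = 200∠0.3° Ω.
Step 4 — Source phasor: V = 64.3∠0.0° V = 64.3 V.
Step 5 — Ohm's law: I = V / Z_total = (64.3) / (200 + j1.215) = 0.3215 - j0.001953 A.
Step 6 — Convert to polar: |I| = 0.3215 A, ∠I = -0.3°.

I = 0.3215∠-0.3° A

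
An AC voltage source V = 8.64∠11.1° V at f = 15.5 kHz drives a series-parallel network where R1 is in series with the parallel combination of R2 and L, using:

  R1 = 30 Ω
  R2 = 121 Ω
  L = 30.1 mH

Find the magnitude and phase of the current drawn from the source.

Step 1 — Angular frequency: ω = 2π·f = 2π·1.55e+04 = 9.739e+04 rad/s.
Step 2 — Component impedances:
  R1: Z = R = 30 Ω
  R2: Z = R = 121 Ω
  L: Z = jωL = j·9.739e+04·0.0301 = 0 + j2931 Ω
Step 3 — Parallel branch: R2 || L = 1/(1/R2 + 1/L) = 120.8 + j4.986 Ω.
Step 4 — Series with R1: Z_total = R1 + (R2 || L) = 150.8 + j4.986 Ω = 150.9∠1.9° Ω.
Step 5 — Source phasor: V = 8.64∠11.1° V = 8.478 + j1.663 V.
Step 6 — Ohm's law: I = V / Z_total = (8.478 + j1.663) / (150.8 + j4.986) = 0.05653 + j0.009162 A.
Step 7 — Convert to polar: |I| = 0.05727 A, ∠I = 9.2°.

I = 0.05727∠9.2° A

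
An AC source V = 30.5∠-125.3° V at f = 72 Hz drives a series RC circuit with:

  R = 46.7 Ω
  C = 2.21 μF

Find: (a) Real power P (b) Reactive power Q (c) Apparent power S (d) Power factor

Step 1 — Angular frequency: ω = 2π·f = 2π·72 = 452.4 rad/s.
Step 2 — Component impedances:
  R: Z = R = 46.7 Ω
  C: Z = 1/(jωC) = -j/(ω·C) = 0 - j1000 Ω
Step 3 — Series combination: Z_total = R + C = 46.7 - j1000 Ω = 1001∠-87.3° Ω.
Step 4 — Source phasor: V = 30.5∠-125.3° V = -17.62 - j24.89 V.
Step 5 — Current: I = V / Z = 0.02401 - j0.01874 A = 0.03046∠-38.0° A.
Step 6 — Complex power: S = V·I* = 0.04333 - j0.928 VA.
Step 7 — Real power: P = Re(S) = 0.04333 W.
Step 8 — Reactive power: Q = Im(S) = -0.928 VAR.
Step 9 — Apparent power: |S| = 0.929 VA.
Step 10 — Power factor: PF = P/|S| = 0.04664 (leading).

(a) P = 0.04333 W  (b) Q = -0.928 VAR  (c) S = 0.929 VA  (d) PF = 0.04664 (leading)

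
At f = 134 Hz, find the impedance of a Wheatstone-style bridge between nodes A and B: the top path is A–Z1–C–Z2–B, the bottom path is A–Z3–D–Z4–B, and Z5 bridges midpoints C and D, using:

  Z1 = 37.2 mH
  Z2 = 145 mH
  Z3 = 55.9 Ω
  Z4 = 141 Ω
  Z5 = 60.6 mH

Step 1 — Angular frequency: ω = 2π·f = 2π·134 = 841.9 rad/s.
Step 2 — Component impedances:
  Z1: Z = jωL = j·841.9·0.0372 = 0 + j31.32 Ω
  Z2: Z = jωL = j·841.9·0.145 = 0 + j122.1 Ω
  Z3: Z = R = 55.9 Ω
  Z4: Z = R = 141 Ω
  Z5: Z = jωL = j·841.9·0.0606 = 0 + j51.02 Ω
Step 3 — Bridge requires nodal analysis (the Z5 bridge couples midpoints C and D, so the two paths cannot be reduced to a simple series/parallel combination). Setting node B to ground and injecting 1 A at node A, the 3-node admittance system at A, C, D solves to V_A = Z_AB = 73.57 + j94.74 Ω = 120∠52.2° Ω.

Z = 73.57 + j94.74 Ω = 120∠52.2° Ω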